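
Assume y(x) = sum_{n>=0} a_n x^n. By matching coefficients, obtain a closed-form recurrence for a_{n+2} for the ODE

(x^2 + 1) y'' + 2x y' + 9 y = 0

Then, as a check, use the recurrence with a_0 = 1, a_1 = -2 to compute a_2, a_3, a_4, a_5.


Substitute y = sum_n a_n x^n.
(1 + 1 x^2) y'' contributes (n+2)(n+1) a_{n+2} + n(n-1) a_n at x^n.
2 x y'(x) contributes 2 n a_n at x^n.
9 y(x) contributes 9 a_n at x^n.
Matching x^n: (n+2)(n+1) a_{n+2} + (n(n-1) + 2 n + 9) a_n = 0.
Thus a_{n+2} = (-n(n-1) - 2 n - 9) / ((n+1)(n+2)) * a_n.

Check with a_0 = 1, a_1 = -2 (apply the recurrence for n = 0, 1, 2, 3): a_0 = 1, a_1 = -2, a_2 = -9/2, a_3 = 11/3, a_4 = 45/8, a_5 = -77/20.

a_(n+2) = (-n(n-1) - 2 n - 9) / ((n+1)(n+2)) * a_n; check: a_0 = 1, a_1 = -2, a_2 = -9/2, a_3 = 11/3, a_4 = 45/8, a_5 = -77/20


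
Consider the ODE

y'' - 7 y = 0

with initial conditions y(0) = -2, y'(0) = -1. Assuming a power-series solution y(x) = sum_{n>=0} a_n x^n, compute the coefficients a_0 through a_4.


Ansatz: y(x) = sum_{n>=0} a_n x^n, so y'(x) = sum_{n>=1} n a_n x^(n-1) and y''(x) = sum_{n>=2} n(n-1) a_n x^(n-2).
Substitute into P(x) y'' + Q(x) y' + R(x) y = 0 with P(x) = 1, Q(x) = 0, R(x) = -7, and match powers of x.
Initial conditions: a_0 = -2, a_1 = -1.
Setting the coefficient of each power of x to zero and solving order by order (substituting the coefficients already found):
  x^0: 2 a_2 - 7 a_0 = 0  ->  2 a_2 = 7 a_0 = -14  ->  a_2 = -7
  x^1: 6 a_3 - 7 a_1 = 0  ->  6 a_3 = 7 a_1 = -7  ->  a_3 = -7/6
  x^2: 12 a_4 - 7 a_2 = 0  ->  12 a_4 = 7 a_2 = -49  ->  a_4 = -49/12
Truncated series: y(x) = -2 - x - 7 x^2 - (7/6) x^3 - (49/12) x^4 + O(x^5).

a_0 = -2; a_1 = -1; a_2 = -7; a_3 = -7/6; a_4 = -49/12


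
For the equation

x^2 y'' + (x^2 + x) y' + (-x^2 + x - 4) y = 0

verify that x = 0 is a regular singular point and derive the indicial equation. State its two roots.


Divide by x^2 to reach normal form y'' + P_1(x) y' + P_2(x) y = 0 with P_1(x) = 1 + 1/x and P_2(x) = -1 + 1/x - 4/x^2.
x = 0 is a singular point because the y'-coefficient 1 + 1/x has a pole at x = 0 and the y-coefficient -1 + 1/x - 4/x^2 has a pole at x = 0.
It is a regular singular point because x P_1(x) = p(x) = x + 1 and x^2 P_2(x) = q(x) = -x^2 + x - 4 are polynomials, hence analytic at x = 0.
p(0) = 1,  q(0) = -4.
Indicial equation: r(r-1) + p(0) r + q(0) = 0, i.e. r^2 + (p(0) - 1) r + q(0) = 0, i.e. r^2 - 4 = 0.
Discriminant: (0)^2 - 4(-4) = 16, so r = (0 ± 4)/2.
Solving: r_1 = 2, r_2 = -2.

indicial: r^2 - 4 = 0; roots r_1 = 2, r_2 = -2


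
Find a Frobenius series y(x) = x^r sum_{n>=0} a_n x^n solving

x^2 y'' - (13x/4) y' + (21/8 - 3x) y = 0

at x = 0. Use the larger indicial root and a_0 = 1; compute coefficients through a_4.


Write in Frobenius form y'' + (p(x)/x) y' + (q(x)/x^2) y = 0:
  p(x) = -13/4,  q(x) = 21/8 - 3x.
Indicial equation: r(r-1) + (-13/4) r + (21/8) = 0 -> roots r_1 = 7/2, r_2 = 3/4.
Take r = r_1 = 7/2. Let y(x) = x^r sum_{n>=0} a_n x^n with a_0 = 1.
Substitute y = x^r sum a_n x^n and match x^{r+n}. The recurrence is
  D(n) a_n - 3 a_{n-1} = 0,  where D(n) = (r+n)(r+n-1) + (-13/4)(r+n) + (21/8).
  a_n = 3 / D(n) * a_{n-1}.
Since the indicial polynomial factors as (r - r_1)(r - r_2), D(n) = (r_1 + n - r_1)(r_1 + n - r_2) = n(n + 11/4).
Evaluating step by step (a_0 = 1):
  n = 1: D(1) = 1(1 + 11/4) = 15/4; numerator = 3(1) = 3; a_1 = (3)/(15/4) = 4/5
  n = 2: D(2) = 2(2 + 11/4) = 19/2; numerator = 3(4/5) = 12/5; a_2 = (12/5)/(19/2) = 24/95
  n = 3: D(3) = 3(3 + 11/4) = 69/4; numerator = 3(24/95) = 72/95; a_3 = (72/95)/(69/4) = 96/2185
  n = 4: D(4) = 4(4 + 11/4) = 27; numerator = 3(96/2185) = 288/2185; a_4 = (288/2185)/(27) = 32/6555

r = 7/2; a_0 = 1; a_1 = 4/5; a_2 = 24/95; a_3 = 96/2185; a_4 = 32/6555


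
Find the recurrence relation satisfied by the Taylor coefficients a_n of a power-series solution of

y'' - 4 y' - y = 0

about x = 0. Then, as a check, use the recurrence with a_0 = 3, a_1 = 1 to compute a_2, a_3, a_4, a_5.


Substitute y = sum_n a_n x^n.
y''(x) has coefficient (n+2)(n+1) a_{n+2} at x^n;
-4 y'(x) has coefficient -4 (n+1) a_{n+1} at x^n;
-y(x) has coefficient -1 a_n at x^n.
Matching x^n: (n+2)(n+1) a_{n+2} - 4 (n+1) a_{n+1} - 1 a_n = 0.
Thus a_{n+2} = [4 (n+1) a_{n+1} + 1 a_n] / ((n+1)(n+2)).

Check with a_0 = 3, a_1 = 1 (apply the recurrence for n = 0, 1, 2, 3): a_0 = 3, a_1 = 1, a_2 = 7/2, a_3 = 29/6, a_4 = 41/8, a_5 = 521/120.

a_(n+2) = [4 (n+1) a_(n+1) + 1 a_n] / ((n+1)(n+2)); check: a_0 = 3, a_1 = 1, a_2 = 7/2, a_3 = 29/6, a_4 = 41/8, a_5 = 521/120


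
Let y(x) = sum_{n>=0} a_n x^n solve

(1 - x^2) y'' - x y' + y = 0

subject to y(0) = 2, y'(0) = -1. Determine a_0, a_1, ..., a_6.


Ansatz: y(x) = sum_{n>=0} a_n x^n, so y'(x) = sum_{n>=1} n a_n x^(n-1) and y''(x) = sum_{n>=2} n(n-1) a_n x^(n-2).
Substitute into P(x) y'' + Q(x) y' + R(x) y = 0 with P(x) = 1 - x^2, Q(x) = -x, R(x) = 1, and match powers of x.
Initial conditions: a_0 = 2, a_1 = -1.
Setting the coefficient of each power of x to zero and solving order by order (substituting the coefficients already found):
  x^0: 2 a_2 + a_0 = 0  ->  2 a_2 = -a_0 = -2  ->  a_2 = -1
  x^1: 6 a_3 = 0  ->  a_3 = 0
  x^2: 12 a_4 - 3 a_2 = 0  ->  12 a_4 = 3 a_2 = -3  ->  a_4 = -1/4
  x^3: 20 a_5 - 8 a_3 = 0  ->  20 a_5 = 8 a_3 = 0  ->  a_5 = 0
  x^4: 30 a_6 - 15 a_4 = 0  ->  30 a_6 = 15 a_4 = -15/4  ->  a_6 = -1/8
Truncated series: y(x) = 2 - x - x^2 - (1/4) x^4 - (1/8) x^6 + O(x^7).

a_0 = 2; a_1 = -1; a_2 = -1; a_3 = 0; a_4 = -1/4; a_5 = 0; a_6 = -1/8


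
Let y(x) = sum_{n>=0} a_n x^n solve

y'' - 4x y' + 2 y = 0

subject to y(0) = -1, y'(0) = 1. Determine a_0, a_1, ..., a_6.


Ansatz: y(x) = sum_{n>=0} a_n x^n, so y'(x) = sum_{n>=1} n a_n x^(n-1) and y''(x) = sum_{n>=2} n(n-1) a_n x^(n-2).
Substitute into P(x) y'' + Q(x) y' + R(x) y = 0 with P(x) = 1, Q(x) = -4x, R(x) = 2, and match powers of x.
Initial conditions: a_0 = -1, a_1 = 1.
Setting the coefficient of each power of x to zero and solving order by order (substituting the coefficients already found):
  x^0: 2 a_2 + 2 a_0 = 0  ->  2 a_2 = -2 a_0 = 2  ->  a_2 = 1
  x^1: 6 a_3 - 2 a_1 = 0  ->  6 a_3 = 2 a_1 = 2  ->  a_3 = 1/3
  x^2: 12 a_4 - 6 a_2 = 0  ->  12 a_4 = 6 a_2 = 6  ->  a_4 = 1/2
  x^3: 20 a_5 - 10 a_3 = 0  ->  20 a_5 = 10 a_3 = 10/3  ->  a_5 = 1/6
  x^4: 30 a_6 - 14 a_4 = 0  ->  30 a_6 = 14 a_4 = 7  ->  a_6 = 7/30
Truncated series: y(x) = -1 + x + x^2 + (1/3) x^3 + (1/2) x^4 + (1/6) x^5 + (7/30) x^6 + O(x^7).

a_0 = -1; a_1 = 1; a_2 = 1; a_3 = 1/3; a_4 = 1/2; a_5 = 1/6; a_6 = 7/30


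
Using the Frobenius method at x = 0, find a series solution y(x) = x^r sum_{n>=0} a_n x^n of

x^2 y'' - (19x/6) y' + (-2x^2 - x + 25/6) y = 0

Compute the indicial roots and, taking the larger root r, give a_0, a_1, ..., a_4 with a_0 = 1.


Write in Frobenius form y'' + (p(x)/x) y' + (q(x)/x^2) y = 0:
  p(x) = -19/6,  q(x) = -2x^2 - x + 25/6.
Indicial equation: r(r-1) + (-19/6) r + (25/6) = 0 -> roots r_1 = 5/2, r_2 = 5/3.
Take r = r_1 = 5/2. Let y(x) = x^r sum_{n>=0} a_n x^n with a_0 = 1.
Substitute y = x^r sum a_n x^n and match x^{r+n}. The recurrence is
  D(n) a_n - 1 a_{n-1} - 2 a_{n-2} = 0,  where D(n) = (r+n)(r+n-1) + (-19/6)(r+n) + (25/6).
  a_n = [1 a_{n-1} + 2 a_{n-2}] / D(n).
Since the indicial polynomial factors as (r - r_1)(r - r_2), D(n) = (r_1 + n - r_1)(r_1 + n - r_2) = n(n + 5/6).
Evaluating step by step (a_0 = 1):
  n = 1: D(1) = 1(1 + 5/6) = 11/6; numerator = 1(1) = 1; a_1 = (1)/(11/6) = 6/11
  n = 2: D(2) = 2(2 + 5/6) = 17/3; numerator = 1(6/11) + 2(1) = 28/11; a_2 = (28/11)/(17/3) = 84/187
  n = 3: D(3) = 3(3 + 5/6) = 23/2; numerator = 1(84/187) + 2(6/11) = 288/187; a_3 = (288/187)/(23/2) = 576/4301
  n = 4: D(4) = 4(4 + 5/6) = 58/3; numerator = 1(576/4301) + 2(84/187) = 4440/4301; a_4 = (4440/4301)/(58/3) = 6660/124729

r = 5/2; a_0 = 1; a_1 = 6/11; a_2 = 84/187; a_3 = 576/4301; a_4 = 6660/124729


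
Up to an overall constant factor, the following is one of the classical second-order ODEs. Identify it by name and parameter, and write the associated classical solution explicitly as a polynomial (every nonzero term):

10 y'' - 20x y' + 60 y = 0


All three coefficients share the factor 10; dividing through by 10 gives  y'' - 2x y' + 6 y = 0.
This matches the Hermite equation y'' - 2x y' + 2n y = 0 with 2n = 6, so n = 3; the polynomial solution is H_3(x).
With y = sum_k a_k x^k, matching x^k gives (k+2)(k+1) a_{k+2} = 2(k - n) a_k = 2(k - 3) a_k. The right side vanishes at k = 3, so the series with the parity of 3 terminates at degree 3.
Standard normalization: leading coefficient of H_n is 2^n, so a_3 = 2^3 = 8. Work downward with a_k = (k+1)(k+2) a_{k+2} / (2(k - n)):
  a_1 = (2)(3)(8) / (2(1 - 3)) = 48/(-4) = -12
Hence H_3(x) = 8 x^3 - 12 x.

H_3(x); series = 8 x^3 - 12 x


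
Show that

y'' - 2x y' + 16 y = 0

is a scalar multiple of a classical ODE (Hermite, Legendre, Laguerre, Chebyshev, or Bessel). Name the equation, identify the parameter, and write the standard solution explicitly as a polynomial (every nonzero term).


The equation is already in a standard form:  y'' - 2x y' + 16 y = 0.
This matches the Hermite equation y'' - 2x y' + 2n y = 0 with 2n = 16, so n = 8; the polynomial solution is H_8(x).
With y = sum_k a_k x^k, matching x^k gives (k+2)(k+1) a_{k+2} = 2(k - n) a_k = 2(k - 8) a_k. The right side vanishes at k = 8, so the series with the parity of 8 terminates at degree 8.
Standard normalization: leading coefficient of H_n is 2^n, so a_8 = 2^8 = 256. Work downward with a_k = (k+1)(k+2) a_{k+2} / (2(k - n)):
  a_6 = (7)(8)(256) / (2(6 - 8)) = 14336/(-4) = -3584
  a_4 = (5)(6)(-3584) / (2(4 - 8)) = -107520/(-8) = 13440
  a_2 = (3)(4)(13440) / (2(2 - 8)) = 161280/(-12) = -13440
  a_0 = (1)(2)(-13440) / (2(0 - 8)) = -26880/(-16) = 1680
Hence H_8(x) = 256 x^8 - 3584 x^6 + 13440 x^4 - 13440 x^2 + 1680.

H_8(x); series = 256 x^8 - 3584 x^6 + 13440 x^4 - 13440 x^2 + 1680


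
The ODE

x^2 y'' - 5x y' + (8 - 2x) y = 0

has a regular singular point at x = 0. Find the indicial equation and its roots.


Divide by x^2 to reach normal form y'' + P_1(x) y' + P_2(x) y = 0 with P_1(x) = -5/x and P_2(x) = -2/x + 8/x^2.
x = 0 is a singular point because the y'-coefficient -5/x has a pole at x = 0 and the y-coefficient -2/x + 8/x^2 has a pole at x = 0.
It is a regular singular point because x P_1(x) = p(x) = -5 and x^2 P_2(x) = q(x) = 8 - 2x are polynomials, hence analytic at x = 0.
p(0) = -5,  q(0) = 8.
Indicial equation: r(r-1) + p(0) r + q(0) = 0, i.e. r^2 + (p(0) - 1) r + q(0) = 0, i.e. r^2 - 6 r + 8 = 0.
Discriminant: (-6)^2 - 4(8) = 4, so r = (6 ± 2)/2.
Solving: r_1 = 4, r_2 = 2.

indicial: r^2 - 6 r + 8 = 0; roots r_1 = 4, r_2 = 2


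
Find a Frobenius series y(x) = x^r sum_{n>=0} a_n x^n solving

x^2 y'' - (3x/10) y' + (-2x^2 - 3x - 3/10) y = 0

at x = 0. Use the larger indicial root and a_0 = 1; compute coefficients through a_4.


Write in Frobenius form y'' + (p(x)/x) y' + (q(x)/x^2) y = 0:
  p(x) = -3/10,  q(x) = -2x^2 - 3x - 3/10.
Indicial equation: r(r-1) + (-3/10) r + (-3/10) = 0 -> roots r_1 = 3/2, r_2 = -1/5.
Take r = r_1 = 3/2. Let y(x) = x^r sum_{n>=0} a_n x^n with a_0 = 1.
Substitute y = x^r sum a_n x^n and match x^{r+n}. The recurrence is
  D(n) a_n - 3 a_{n-1} - 2 a_{n-2} = 0,  where D(n) = (r+n)(r+n-1) + (-3/10)(r+n) + (-3/10).
  a_n = [3 a_{n-1} + 2 a_{n-2}] / D(n).
Since the indicial polynomial factors as (r - r_1)(r - r_2), D(n) = (r_1 + n - r_1)(r_1 + n - r_2) = n(n + 17/10).
Evaluating step by step (a_0 = 1):
  n = 1: D(1) = 1(1 + 17/10) = 27/10; numerator = 3(1) = 3; a_1 = (3)/(27/10) = 10/9
  n = 2: D(2) = 2(2 + 17/10) = 37/5; numerator = 3(10/9) + 2(1) = 16/3; a_2 = (16/3)/(37/5) = 80/111
  n = 3: D(3) = 3(3 + 17/10) = 141/10; numerator = 3(80/111) + 2(10/9) = 1460/333; a_3 = (1460/333)/(141/10) = 14600/46953
  n = 4: D(4) = 4(4 + 17/10) = 114/5; numerator = 3(14600/46953) + 2(80/111) = 37160/15651; a_4 = (37160/15651)/(114/5) = 92900/892107

r = 3/2; a_0 = 1; a_1 = 10/9; a_2 = 80/111; a_3 = 14600/46953; a_4 = 92900/892107


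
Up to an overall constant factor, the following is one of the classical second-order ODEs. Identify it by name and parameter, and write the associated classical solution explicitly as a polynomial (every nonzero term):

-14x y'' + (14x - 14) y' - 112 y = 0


All three coefficients share the factor -14; dividing through by -14 gives  x y'' + (1 - x) y' + 8 y = 0.
This matches the Laguerre equation x y'' + (1 - x) y' + n y = 0 with n = 8; the polynomial solution is L_8(x).
With y = sum_k a_k x^k, matching x^k gives (k+1)k a_{k+1} + (k+1) a_{k+1} - k a_k + n a_k = 0, i.e. (k+1)^2 a_{k+1} = (k - n) a_k = (k - 8) a_k. The right side vanishes at k = 8, so the series terminates at degree 8.
Standard normalization L_n(0) = 1 gives a_0 = 1. Work upward with a_{k+1} = (k - 8) a_k / (k+1)^2:
  a_1 = (0 - 8)(1) / 1^2 = -8/1 = -8
  a_2 = (1 - 8)(-8) / 2^2 = 56/4 = 14
  a_3 = (2 - 8)(14) / 3^2 = -84/9 = -28/3
  a_4 = (3 - 8)(-28/3) / 4^2 = (140/3)/16 = 35/12
  a_5 = (4 - 8)(35/12) / 5^2 = (-35/3)/25 = -7/15
  a_6 = (5 - 8)(-7/15) / 6^2 = (7/5)/36 = 7/180
  a_7 = (6 - 8)(7/180) / 7^2 = (-7/90)/49 = -1/630
  a_8 = (7 - 8)(-1/630) / 8^2 = (1/630)/64 = 1/40320
Hence L_8(x) = x^8/40320 - x^7/630 + 7 x^6/180 - 7 x^5/15 + 35 x^4/12 - 28 x^3/3 + 14 x^2 - 8 x + 1.

L_8(x); series = x^8/40320 - x^7/630 + 7 x^6/180 - 7 x^5/15 + 35 x^4/12 - 28 x^3/3 + 14 x^2 - 8 x + 1


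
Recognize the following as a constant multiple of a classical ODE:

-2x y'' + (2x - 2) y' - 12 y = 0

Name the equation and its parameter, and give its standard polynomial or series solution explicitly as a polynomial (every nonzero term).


All three coefficients share the factor -2; dividing through by -2 gives  x y'' + (1 - x) y' + 6 y = 0.
This matches the Laguerre equation x y'' + (1 - x) y' + n y = 0 with n = 6; the polynomial solution is L_6(x).
With y = sum_k a_k x^k, matching x^k gives (k+1)k a_{k+1} + (k+1) a_{k+1} - k a_k + n a_k = 0, i.e. (k+1)^2 a_{k+1} = (k - n) a_k = (k - 6) a_k. The right side vanishes at k = 6, so the series terminates at degree 6.
Standard normalization L_n(0) = 1 gives a_0 = 1. Work upward with a_{k+1} = (k - 6) a_k / (k+1)^2:
  a_1 = (0 - 6)(1) / 1^2 = -6/1 = -6
  a_2 = (1 - 6)(-6) / 2^2 = 30/4 = 15/2
  a_3 = (2 - 6)(15/2) / 3^2 = -30/9 = -10/3
  a_4 = (3 - 6)(-10/3) / 4^2 = 10/16 = 5/8
  a_5 = (4 - 6)(5/8) / 5^2 = (-5/4)/25 = -1/20
  a_6 = (5 - 6)(-1/20) / 6^2 = (1/20)/36 = 1/720
Hence L_6(x) = x^6/720 - x^5/20 + 5 x^4/8 - 10 x^3/3 + 15 x^2/2 - 6 x + 1.

L_6(x); series = x^6/720 - x^5/20 + 5 x^4/8 - 10 x^3/3 + 15 x^2/2 - 6 x + 1


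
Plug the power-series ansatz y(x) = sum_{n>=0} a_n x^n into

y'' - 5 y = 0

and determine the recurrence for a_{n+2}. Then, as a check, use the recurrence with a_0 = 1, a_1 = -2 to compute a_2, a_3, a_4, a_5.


Substitute y = sum_n a_n x^n into y'' + (const) y = 0.
y''(x) = sum_{n>=0} (n+2)(n+1) a_{n+2} x^n.
The ODE becomes sum_n [(n+2)(n+1) a_{n+2} - 5 a_n] x^n = 0.
Setting each coefficient to zero gives the recurrence:
  (n+2)(n+1) a_{n+2} - 5 a_n = 0,
  a_{n+2} = 5 / ((n+1)(n+2)) a_n.

Check with a_0 = 1, a_1 = -2 (apply the recurrence for n = 0, 1, 2, 3): a_0 = 1, a_1 = -2, a_2 = 5/2, a_3 = -5/3, a_4 = 25/24, a_5 = -5/12.

a_{n+2} = 5/((n+1)(n+2)) * a_n; check: a_0 = 1, a_1 = -2, a_2 = 5/2, a_3 = -5/3, a_4 = 25/24, a_5 = -5/12


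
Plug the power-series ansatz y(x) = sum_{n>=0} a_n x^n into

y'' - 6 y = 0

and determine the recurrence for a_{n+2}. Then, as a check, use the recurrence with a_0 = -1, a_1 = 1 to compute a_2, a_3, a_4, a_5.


Substitute y = sum_n a_n x^n into y'' + (const) y = 0.
y''(x) = sum_{n>=0} (n+2)(n+1) a_{n+2} x^n.
The ODE becomes sum_n [(n+2)(n+1) a_{n+2} - 6 a_n] x^n = 0.
Setting each coefficient to zero gives the recurrence:
  (n+2)(n+1) a_{n+2} - 6 a_n = 0,
  a_{n+2} = 6 / ((n+1)(n+2)) a_n.

Check with a_0 = -1, a_1 = 1 (apply the recurrence for n = 0, 1, 2, 3): a_0 = -1, a_1 = 1, a_2 = -3, a_3 = 1, a_4 = -3/2, a_5 = 3/10.

a_{n+2} = 6/((n+1)(n+2)) * a_n; check: a_0 = -1, a_1 = 1, a_2 = -3, a_3 = 1, a_4 = -3/2, a_5 = 3/10


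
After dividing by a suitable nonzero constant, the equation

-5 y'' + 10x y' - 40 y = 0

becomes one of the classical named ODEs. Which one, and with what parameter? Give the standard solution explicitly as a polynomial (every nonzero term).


All three coefficients share the factor -5; dividing through by -5 gives  y'' - 2x y' + 8 y = 0.
This matches the Hermite equation y'' - 2x y' + 2n y = 0 with 2n = 8, so n = 4; the polynomial solution is H_4(x).
With y = sum_k a_k x^k, matching x^k gives (k+2)(k+1) a_{k+2} = 2(k - n) a_k = 2(k - 4) a_k. The right side vanishes at k = 4, so the series with the parity of 4 terminates at degree 4.
Standard normalization: leading coefficient of H_n is 2^n, so a_4 = 2^4 = 16. Work downward with a_k = (k+1)(k+2) a_{k+2} / (2(k - n)):
  a_2 = (3)(4)(16) / (2(2 - 4)) = 192/(-4) = -48
  a_0 = (1)(2)(-48) / (2(0 - 4)) = -96/(-8) = 12
Hence H_4(x) = 16 x^4 - 48 x^2 + 12.

H_4(x); series = 16 x^4 - 48 x^2 + 12


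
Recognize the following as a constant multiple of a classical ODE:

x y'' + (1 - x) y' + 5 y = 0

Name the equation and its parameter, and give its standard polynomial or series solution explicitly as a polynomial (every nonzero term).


The equation is already in a standard form:  x y'' + (1 - x) y' + 5 y = 0.
This matches the Laguerre equation x y'' + (1 - x) y' + n y = 0 with n = 5; the polynomial solution is L_5(x).
With y = sum_k a_k x^k, matching x^k gives (k+1)k a_{k+1} + (k+1) a_{k+1} - k a_k + n a_k = 0, i.e. (k+1)^2 a_{k+1} = (k - n) a_k = (k - 5) a_k. The right side vanishes at k = 5, so the series terminates at degree 5.
Standard normalization L_n(0) = 1 gives a_0 = 1. Work upward with a_{k+1} = (k - 5) a_k / (k+1)^2:
  a_1 = (0 - 5)(1) / 1^2 = -5/1 = -5
  a_2 = (1 - 5)(-5) / 2^2 = 20/4 = 5
  a_3 = (2 - 5)(5) / 3^2 = -15/9 = -5/3
  a_4 = (3 - 5)(-5/3) / 4^2 = (10/3)/16 = 5/24
  a_5 = (4 - 5)(5/24) / 5^2 = (-5/24)/25 = -1/120
Hence L_5(x) = -x^5/120 + 5 x^4/24 - 5 x^3/3 + 5 x^2 - 5 x + 1.

L_5(x); series = -x^5/120 + 5 x^4/24 - 5 x^3/3 + 5 x^2 - 5 x + 1


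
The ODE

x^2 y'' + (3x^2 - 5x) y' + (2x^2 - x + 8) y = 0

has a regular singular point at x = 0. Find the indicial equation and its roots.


Divide by x^2 to reach normal form y'' + P_1(x) y' + P_2(x) y = 0 with P_1(x) = 3 - 5/x and P_2(x) = 2 - 1/x + 8/x^2.
x = 0 is a singular point because the y'-coefficient 3 - 5/x has a pole at x = 0 and the y-coefficient 2 - 1/x + 8/x^2 has a pole at x = 0.
It is a regular singular point because x P_1(x) = p(x) = 3x - 5 and x^2 P_2(x) = q(x) = 2x^2 - x + 8 are polynomials, hence analytic at x = 0.
p(0) = -5,  q(0) = 8.
Indicial equation: r(r-1) + p(0) r + q(0) = 0, i.e. r^2 + (p(0) - 1) r + q(0) = 0, i.e. r^2 - 6 r + 8 = 0.
Discriminant: (-6)^2 - 4(8) = 4, so r = (6 ± 2)/2.
Solving: r_1 = 4, r_2 = 2.

indicial: r^2 - 6 r + 8 = 0; roots r_1 = 4, r_2 = 2


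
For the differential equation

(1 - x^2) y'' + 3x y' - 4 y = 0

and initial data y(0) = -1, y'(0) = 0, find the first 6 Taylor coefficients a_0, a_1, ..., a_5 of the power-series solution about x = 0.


Ansatz: y(x) = sum_{n>=0} a_n x^n, so y'(x) = sum_{n>=1} n a_n x^(n-1) and y''(x) = sum_{n>=2} n(n-1) a_n x^(n-2).
Substitute into P(x) y'' + Q(x) y' + R(x) y = 0 with P(x) = 1 - x^2, Q(x) = 3x, R(x) = -4, and match powers of x.
Initial conditions: a_0 = -1, a_1 = 0.
Setting the coefficient of each power of x to zero and solving order by order (substituting the coefficients already found):
  x^0: 2 a_2 - 4 a_0 = 0  ->  2 a_2 = 4 a_0 = -4  ->  a_2 = -2
  x^1: 6 a_3 - a_1 = 0  ->  6 a_3 = a_1 = 0  ->  a_3 = 0
  x^2: 12 a_4 = 0  ->  a_4 = 0
  x^3: 20 a_5 - a_3 = 0  ->  20 a_5 = a_3 = 0  ->  a_5 = 0
Truncated series: y(x) = -1 - 2 x^2 + O(x^6).

a_0 = -1; a_1 = 0; a_2 = -2; a_3 = 0; a_4 = 0; a_5 = 0


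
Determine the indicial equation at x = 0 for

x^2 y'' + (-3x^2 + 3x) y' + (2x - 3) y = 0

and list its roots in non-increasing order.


Divide by x^2 to reach normal form y'' + P_1(x) y' + P_2(x) y = 0 with P_1(x) = -3 + 3/x and P_2(x) = 2/x - 3/x^2.
x = 0 is a singular point because the y'-coefficient -3 + 3/x has a pole at x = 0 and the y-coefficient 2/x - 3/x^2 has a pole at x = 0.
It is a regular singular point because x P_1(x) = p(x) = 3 - 3x and x^2 P_2(x) = q(x) = 2x - 3 are polynomials, hence analytic at x = 0.
p(0) = 3,  q(0) = -3.
Indicial equation: r(r-1) + p(0) r + q(0) = 0, i.e. r^2 + (p(0) - 1) r + q(0) = 0, i.e. r^2 + 2 r - 3 = 0.
Discriminant: (2)^2 - 4(-3) = 16, so r = (-2 ± 4)/2.
Solving: r_1 = 1, r_2 = -3.

indicial: r^2 + 2 r - 3 = 0; roots r_1 = 1, r_2 = -3


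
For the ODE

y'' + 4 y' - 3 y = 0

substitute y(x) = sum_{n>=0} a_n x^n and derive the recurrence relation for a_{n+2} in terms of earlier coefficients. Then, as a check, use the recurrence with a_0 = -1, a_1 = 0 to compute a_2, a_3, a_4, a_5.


Substitute y = sum_n a_n x^n.
y''(x) has coefficient (n+2)(n+1) a_{n+2} at x^n;
4 y'(x) has coefficient 4 (n+1) a_{n+1} at x^n;
-3 y(x) has coefficient -3 a_n at x^n.
Matching x^n: (n+2)(n+1) a_{n+2} + 4 (n+1) a_{n+1} - 3 a_n = 0.
Thus a_{n+2} = [-4 (n+1) a_{n+1} + 3 a_n] / ((n+1)(n+2)).

Check with a_0 = -1, a_1 = 0 (apply the recurrence for n = 0, 1, 2, 3): a_0 = -1, a_1 = 0, a_2 = -3/2, a_3 = 2, a_4 = -19/8, a_5 = 11/5.

a_(n+2) = [-4 (n+1) a_(n+1) + 3 a_n] / ((n+1)(n+2)); check: a_0 = -1, a_1 = 0, a_2 = -3/2, a_3 = 2, a_4 = -19/8, a_5 = 11/5


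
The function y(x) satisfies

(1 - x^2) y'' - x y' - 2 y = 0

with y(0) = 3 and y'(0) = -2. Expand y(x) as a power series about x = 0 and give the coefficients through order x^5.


Ansatz: y(x) = sum_{n>=0} a_n x^n, so y'(x) = sum_{n>=1} n a_n x^(n-1) and y''(x) = sum_{n>=2} n(n-1) a_n x^(n-2).
Substitute into P(x) y'' + Q(x) y' + R(x) y = 0 with P(x) = 1 - x^2, Q(x) = -x, R(x) = -2, and match powers of x.
Initial conditions: a_0 = 3, a_1 = -2.
Setting the coefficient of each power of x to zero and solving order by order (substituting the coefficients already found):
  x^0: 2 a_2 - 2 a_0 = 0  ->  2 a_2 = 2 a_0 = 6  ->  a_2 = 3
  x^1: 6 a_3 - 3 a_1 = 0  ->  6 a_3 = 3 a_1 = -6  ->  a_3 = -1
  x^2: 12 a_4 - 6 a_2 = 0  ->  12 a_4 = 6 a_2 = 18  ->  a_4 = 3/2
  x^3: 20 a_5 - 11 a_3 = 0  ->  20 a_5 = 11 a_3 = -11  ->  a_5 = -11/20
Truncated series: y(x) = 3 - 2 x + 3 x^2 - x^3 + (3/2) x^4 - (11/20) x^5 + O(x^6).

a_0 = 3; a_1 = -2; a_2 = 3; a_3 = -1; a_4 = 3/2; a_5 = -11/20


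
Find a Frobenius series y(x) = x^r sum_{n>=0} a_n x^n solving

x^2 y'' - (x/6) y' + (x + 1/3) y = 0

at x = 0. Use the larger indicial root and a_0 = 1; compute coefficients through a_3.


Write in Frobenius form y'' + (p(x)/x) y' + (q(x)/x^2) y = 0:
  p(x) = -1/6,  q(x) = x + 1/3.
Indicial equation: r(r-1) + (-1/6) r + (1/3) = 0 -> roots r_1 = 2/3, r_2 = 1/2.
Take r = r_1 = 2/3. Let y(x) = x^r sum_{n>=0} a_n x^n with a_0 = 1.
Substitute y = x^r sum a_n x^n and match x^{r+n}. The recurrence is
  D(n) a_n + 1 a_{n-1} = 0,  where D(n) = (r+n)(r+n-1) + (-1/6)(r+n) + (1/3).
  a_n = -1 / D(n) * a_{n-1}.
Since the indicial polynomial factors as (r - r_1)(r - r_2), D(n) = (r_1 + n - r_1)(r_1 + n - r_2) = n(n + 1/6).
Evaluating step by step (a_0 = 1):
  n = 1: D(1) = 1(1 + 1/6) = 7/6; numerator = -1(1) = -1; a_1 = (-1)/(7/6) = -6/7
  n = 2: D(2) = 2(2 + 1/6) = 13/3; numerator = -1(-6/7) = 6/7; a_2 = (6/7)/(13/3) = 18/91
  n = 3: D(3) = 3(3 + 1/6) = 19/2; numerator = -1(18/91) = -18/91; a_3 = (-18/91)/(19/2) = -36/1729

r = 2/3; a_0 = 1; a_1 = -6/7; a_2 = 18/91; a_3 = -36/1729


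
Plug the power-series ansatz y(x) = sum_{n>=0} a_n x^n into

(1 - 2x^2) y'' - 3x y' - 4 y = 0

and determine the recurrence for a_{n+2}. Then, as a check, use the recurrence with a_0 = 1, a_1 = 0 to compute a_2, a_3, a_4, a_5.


Substitute y = sum_n a_n x^n.
(1 - 2 x^2) y'' contributes (n+2)(n+1) a_{n+2} - 2 n(n-1) a_n at x^n.
-3 x y'(x) contributes -3 n a_n at x^n.
-4 y(x) contributes -4 a_n at x^n.
Matching x^n: (n+2)(n+1) a_{n+2} + (-2 n(n-1) - 3 n - 4) a_n = 0.
Thus a_{n+2} = (2 n(n-1) + 3 n + 4) / ((n+1)(n+2)) * a_n.

Check with a_0 = 1, a_1 = 0 (apply the recurrence for n = 0, 1, 2, 3): a_0 = 1, a_1 = 0, a_2 = 2, a_3 = 0, a_4 = 7/3, a_5 = 0.

a_(n+2) = (2 n(n-1) + 3 n + 4) / ((n+1)(n+2)) * a_n; check: a_0 = 1, a_1 = 0, a_2 = 2, a_3 = 0, a_4 = 7/3, a_5 = 0


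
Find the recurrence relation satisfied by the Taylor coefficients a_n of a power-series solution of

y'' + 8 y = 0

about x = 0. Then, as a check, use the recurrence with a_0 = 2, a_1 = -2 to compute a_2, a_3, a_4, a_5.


Substitute y = sum_n a_n x^n into y'' + (const) y = 0.
y''(x) = sum_{n>=0} (n+2)(n+1) a_{n+2} x^n.
The ODE becomes sum_n [(n+2)(n+1) a_{n+2} + 8 a_n] x^n = 0.
Setting each coefficient to zero gives the recurrence:
  (n+2)(n+1) a_{n+2} + 8 a_n = 0,
  a_{n+2} = -8 / ((n+1)(n+2)) a_n.

Check with a_0 = 2, a_1 = -2 (apply the recurrence for n = 0, 1, 2, 3): a_0 = 2, a_1 = -2, a_2 = -8, a_3 = 8/3, a_4 = 16/3, a_5 = -16/15.

a_{n+2} = -8/((n+1)(n+2)) * a_n; check: a_0 = 2, a_1 = -2, a_2 = -8, a_3 = 8/3, a_4 = 16/3, a_5 = -16/15


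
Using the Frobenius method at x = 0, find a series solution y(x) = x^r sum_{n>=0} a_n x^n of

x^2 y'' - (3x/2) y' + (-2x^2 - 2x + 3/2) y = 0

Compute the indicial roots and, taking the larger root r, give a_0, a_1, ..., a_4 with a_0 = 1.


Write in Frobenius form y'' + (p(x)/x) y' + (q(x)/x^2) y = 0:
  p(x) = -3/2,  q(x) = -2x^2 - 2x + 3/2.
Indicial equation: r(r-1) + (-3/2) r + (3/2) = 0 -> roots r_1 = 3/2, r_2 = 1.
Take r = r_1 = 3/2. Let y(x) = x^r sum_{n>=0} a_n x^n with a_0 = 1.
Substitute y = x^r sum a_n x^n and match x^{r+n}. The recurrence is
  D(n) a_n - 2 a_{n-1} - 2 a_{n-2} = 0,  where D(n) = (r+n)(r+n-1) + (-3/2)(r+n) + (3/2).
  a_n = [2 a_{n-1} + 2 a_{n-2}] / D(n).
Since the indicial polynomial factors as (r - r_1)(r - r_2), D(n) = (r_1 + n - r_1)(r_1 + n - r_2) = n(n + 1/2).
Evaluating step by step (a_0 = 1):
  n = 1: D(1) = 1(1 + 1/2) = 3/2; numerator = 2(1) = 2; a_1 = (2)/(3/2) = 4/3
  n = 2: D(2) = 2(2 + 1/2) = 5; numerator = 2(4/3) + 2(1) = 14/3; a_2 = (14/3)/(5) = 14/15
  n = 3: D(3) = 3(3 + 1/2) = 21/2; numerator = 2(14/15) + 2(4/3) = 68/15; a_3 = (68/15)/(21/2) = 136/315
  n = 4: D(4) = 4(4 + 1/2) = 18; numerator = 2(136/315) + 2(14/15) = 172/63; a_4 = (172/63)/(18) = 86/567

r = 3/2; a_0 = 1; a_1 = 4/3; a_2 = 14/15; a_3 = 136/315; a_4 = 86/567


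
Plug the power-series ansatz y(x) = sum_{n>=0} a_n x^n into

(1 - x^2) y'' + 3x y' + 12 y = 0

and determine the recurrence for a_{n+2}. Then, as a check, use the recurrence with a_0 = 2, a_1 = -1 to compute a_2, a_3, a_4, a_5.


Substitute y = sum_n a_n x^n.
(1 - 1 x^2) y'' contributes (n+2)(n+1) a_{n+2} - n(n-1) a_n at x^n.
3 x y'(x) contributes 3 n a_n at x^n.
12 y(x) contributes 12 a_n at x^n.
Matching x^n: (n+2)(n+1) a_{n+2} + (-n(n-1) + 3 n + 12) a_n = 0.
Thus a_{n+2} = (n(n-1) - 3 n - 12) / ((n+1)(n+2)) * a_n.

Check with a_0 = 2, a_1 = -1 (apply the recurrence for n = 0, 1, 2, 3): a_0 = 2, a_1 = -1, a_2 = -12, a_3 = 5/2, a_4 = 16, a_5 = -15/8.

a_(n+2) = (n(n-1) - 3 n - 12) / ((n+1)(n+2)) * a_n; check: a_0 = 2, a_1 = -1, a_2 = -12, a_3 = 5/2, a_4 = 16, a_5 = -15/8


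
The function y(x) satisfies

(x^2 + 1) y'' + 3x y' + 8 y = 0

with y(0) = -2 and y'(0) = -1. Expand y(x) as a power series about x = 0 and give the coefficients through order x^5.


Ansatz: y(x) = sum_{n>=0} a_n x^n, so y'(x) = sum_{n>=1} n a_n x^(n-1) and y''(x) = sum_{n>=2} n(n-1) a_n x^(n-2).
Substitute into P(x) y'' + Q(x) y' + R(x) y = 0 with P(x) = x^2 + 1, Q(x) = 3x, R(x) = 8, and match powers of x.
Initial conditions: a_0 = -2, a_1 = -1.
Setting the coefficient of each power of x to zero and solving order by order (substituting the coefficients already found):
  x^0: 2 a_2 + 8 a_0 = 0  ->  2 a_2 = -8 a_0 = 16  ->  a_2 = 8
  x^1: 6 a_3 + 11 a_1 = 0  ->  6 a_3 = -11 a_1 = 11  ->  a_3 = 11/6
  x^2: 12 a_4 + 16 a_2 = 0  ->  12 a_4 = -16 a_2 = -128  ->  a_4 = -32/3
  x^3: 20 a_5 + 23 a_3 = 0  ->  20 a_5 = -23 a_3 = -253/6  ->  a_5 = -253/120
Truncated series: y(x) = -2 - x + 8 x^2 + (11/6) x^3 - (32/3) x^4 - (253/120) x^5 + O(x^6).

a_0 = -2; a_1 = -1; a_2 = 8; a_3 = 11/6; a_4 = -32/3; a_5 = -253/120


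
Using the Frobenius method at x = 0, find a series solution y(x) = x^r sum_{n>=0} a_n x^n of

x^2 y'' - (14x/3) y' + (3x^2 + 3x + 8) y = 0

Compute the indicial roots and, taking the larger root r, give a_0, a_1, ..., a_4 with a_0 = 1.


Write in Frobenius form y'' + (p(x)/x) y' + (q(x)/x^2) y = 0:
  p(x) = -14/3,  q(x) = 3x^2 + 3x + 8.
Indicial equation: r(r-1) + (-14/3) r + (8) = 0 -> roots r_1 = 3, r_2 = 8/3.
Take r = r_1 = 3. Let y(x) = x^r sum_{n>=0} a_n x^n with a_0 = 1.
Substitute y = x^r sum a_n x^n and match x^{r+n}. The recurrence is
  D(n) a_n + 3 a_{n-1} + 3 a_{n-2} = 0,  where D(n) = (r+n)(r+n-1) + (-14/3)(r+n) + (8).
  a_n = [-3 a_{n-1} - 3 a_{n-2}] / D(n).
Since the indicial polynomial factors as (r - r_1)(r - r_2), D(n) = (r_1 + n - r_1)(r_1 + n - r_2) = n(n + 1/3).
Evaluating step by step (a_0 = 1):
  n = 1: D(1) = 1(1 + 1/3) = 4/3; numerator = -3(1) = -3; a_1 = (-3)/(4/3) = -9/4
  n = 2: D(2) = 2(2 + 1/3) = 14/3; numerator = -3(-9/4) - 3(1) = 15/4; a_2 = (15/4)/(14/3) = 45/56
  n = 3: D(3) = 3(3 + 1/3) = 10; numerator = -3(45/56) - 3(-9/4) = 243/56; a_3 = (243/56)/(10) = 243/560
  n = 4: D(4) = 4(4 + 1/3) = 52/3; numerator = -3(243/560) - 3(45/56) = -297/80; a_4 = (-297/80)/(52/3) = -891/4160

r = 3; a_0 = 1; a_1 = -9/4; a_2 = 45/56; a_3 = 243/560; a_4 = -891/4160


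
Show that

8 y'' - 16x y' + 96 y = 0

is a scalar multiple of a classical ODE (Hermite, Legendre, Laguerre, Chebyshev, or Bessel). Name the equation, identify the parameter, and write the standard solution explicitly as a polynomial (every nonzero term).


All three coefficients share the factor 8; dividing through by 8 gives  y'' - 2x y' + 12 y = 0.
This matches the Hermite equation y'' - 2x y' + 2n y = 0 with 2n = 12, so n = 6; the polynomial solution is H_6(x).
With y = sum_k a_k x^k, matching x^k gives (k+2)(k+1) a_{k+2} = 2(k - n) a_k = 2(k - 6) a_k. The right side vanishes at k = 6, so the series with the parity of 6 terminates at degree 6.
Standard normalization: leading coefficient of H_n is 2^n, so a_6 = 2^6 = 64. Work downward with a_k = (k+1)(k+2) a_{k+2} / (2(k - n)):
  a_4 = (5)(6)(64) / (2(4 - 6)) = 1920/(-4) = -480
  a_2 = (3)(4)(-480) / (2(2 - 6)) = -5760/(-8) = 720
  a_0 = (1)(2)(720) / (2(0 - 6)) = 1440/(-12) = -120
Hence H_6(x) = 64 x^6 - 480 x^4 + 720 x^2 - 120.

H_6(x); series = 64 x^6 - 480 x^4 + 720 x^2 - 120


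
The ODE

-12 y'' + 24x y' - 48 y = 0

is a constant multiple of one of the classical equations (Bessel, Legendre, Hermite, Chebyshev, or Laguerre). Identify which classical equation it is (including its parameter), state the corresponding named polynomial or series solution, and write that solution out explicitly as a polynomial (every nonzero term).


All three coefficients share the factor -12; dividing through by -12 gives  y'' - 2x y' + 4 y = 0.
This matches the Hermite equation y'' - 2x y' + 2n y = 0 with 2n = 4, so n = 2; the polynomial solution is H_2(x).
With y = sum_k a_k x^k, matching x^k gives (k+2)(k+1) a_{k+2} = 2(k - n) a_k = 2(k - 2) a_k. The right side vanishes at k = 2, so the series with the parity of 2 terminates at degree 2.
Standard normalization: leading coefficient of H_n is 2^n, so a_2 = 2^2 = 4. Work downward with a_k = (k+1)(k+2) a_{k+2} / (2(k - n)):
  a_0 = (1)(2)(4) / (2(0 - 2)) = 8/(-4) = -2
Hence H_2(x) = 4 x^2 - 2.

H_2(x); series = 4 x^2 - 2


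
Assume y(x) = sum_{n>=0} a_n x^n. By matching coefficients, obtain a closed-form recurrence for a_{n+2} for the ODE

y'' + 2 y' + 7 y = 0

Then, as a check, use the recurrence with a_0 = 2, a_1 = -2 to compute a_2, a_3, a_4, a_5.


Substitute y = sum_n a_n x^n.
y''(x) has coefficient (n+2)(n+1) a_{n+2} at x^n;
2 y'(x) has coefficient 2 (n+1) a_{n+1} at x^n;
7 y(x) has coefficient 7 a_n at x^n.
Matching x^n: (n+2)(n+1) a_{n+2} + 2 (n+1) a_{n+1} + 7 a_n = 0.
Thus a_{n+2} = [-2 (n+1) a_{n+1} - 7 a_n] / ((n+1)(n+2)).

Check with a_0 = 2, a_1 = -2 (apply the recurrence for n = 0, 1, 2, 3): a_0 = 2, a_1 = -2, a_2 = -5, a_3 = 17/3, a_4 = 1/12, a_5 = -121/60.

a_(n+2) = [-2 (n+1) a_(n+1) - 7 a_n] / ((n+1)(n+2)); check: a_0 = 2, a_1 = -2, a_2 = -5, a_3 = 17/3, a_4 = 1/12, a_5 = -121/60


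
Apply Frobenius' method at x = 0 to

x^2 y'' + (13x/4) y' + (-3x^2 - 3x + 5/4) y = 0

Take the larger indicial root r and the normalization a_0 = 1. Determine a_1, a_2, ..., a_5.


Write in Frobenius form y'' + (p(x)/x) y' + (q(x)/x^2) y = 0:
  p(x) = 13/4,  q(x) = -3x^2 - 3x + 5/4.
Indicial equation: r(r-1) + (13/4) r + (5/4) = 0 -> roots r_1 = -1, r_2 = -5/4.
Take r = r_1 = -1. Let y(x) = x^r sum_{n>=0} a_n x^n with a_0 = 1.
Substitute y = x^r sum a_n x^n and match x^{r+n}. The recurrence is
  D(n) a_n - 3 a_{n-1} - 3 a_{n-2} = 0,  where D(n) = (r+n)(r+n-1) + (13/4)(r+n) + (5/4).
  a_n = [3 a_{n-1} + 3 a_{n-2}] / D(n).
Since the indicial polynomial factors as (r - r_1)(r - r_2), D(n) = (r_1 + n - r_1)(r_1 + n - r_2) = n(n + 1/4).
Evaluating step by step (a_0 = 1):
  n = 1: D(1) = 1(1 + 1/4) = 5/4; numerator = 3(1) = 3; a_1 = (3)/(5/4) = 12/5
  n = 2: D(2) = 2(2 + 1/4) = 9/2; numerator = 3(12/5) + 3(1) = 51/5; a_2 = (51/5)/(9/2) = 34/15
  n = 3: D(3) = 3(3 + 1/4) = 39/4; numerator = 3(34/15) + 3(12/5) = 14; a_3 = (14)/(39/4) = 56/39
  n = 4: D(4) = 4(4 + 1/4) = 17; numerator = 3(56/39) + 3(34/15) = 722/65; a_4 = (722/65)/(17) = 722/1105
  n = 5: D(5) = 5(5 + 1/4) = 105/4; numerator = 3(722/1105) + 3(56/39) = 6926/1105; a_5 = (6926/1105)/(105/4) = 27704/116025

r = -1; a_0 = 1; a_1 = 12/5; a_2 = 34/15; a_3 = 56/39; a_4 = 722/1105; a_5 = 27704/116025


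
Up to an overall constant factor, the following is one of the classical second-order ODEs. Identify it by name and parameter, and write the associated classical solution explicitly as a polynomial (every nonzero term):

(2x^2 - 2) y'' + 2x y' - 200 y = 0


All three coefficients share the factor -2; dividing through by -2 gives  (1 - x^2) y'' - x y' + 100 y = 0.
This matches the Chebyshev equation (1 - x^2) y'' - x y' + n^2 y = 0 (note the -x y' term, not -2x y') with n^2 = 100, so n = 10; the polynomial solution is T_10(x).
With y = sum_k a_k x^k, matching x^k gives (k+2)(k+1) a_{k+2} = (k^2 - n^2) a_k = (k - 10)(k + 10) a_k. The right side vanishes at k = 10, so the series with the parity of 10 terminates at degree 10.
Standard normalization: leading coefficient of T_n is 2^(n-1), so a_10 = 2^9 = 512. Work downward with a_k = (k+1)(k+2) a_{k+2} / ((k - 10)(k + 10)):
  a_8 = (9)(10)(512) / ((8 - 10)(8 + 10)) = 46080/(-36) = -1280
  a_6 = (7)(8)(-1280) / ((6 - 10)(6 + 10)) = -71680/(-64) = 1120
  a_4 = (5)(6)(1120) / ((4 - 10)(4 + 10)) = 33600/(-84) = -400
  a_2 = (3)(4)(-400) / ((2 - 10)(2 + 10)) = -4800/(-96) = 50
  a_0 = (1)(2)(50) / ((0 - 10)(0 + 10)) = 100/(-100) = -1
Hence T_10(x) = 512 x^10 - 1280 x^8 + 1120 x^6 - 400 x^4 + 50 x^2 - 1.

T_10(x); series = 512 x^10 - 1280 x^8 + 1120 x^6 - 400 x^4 + 50 x^2 - 1


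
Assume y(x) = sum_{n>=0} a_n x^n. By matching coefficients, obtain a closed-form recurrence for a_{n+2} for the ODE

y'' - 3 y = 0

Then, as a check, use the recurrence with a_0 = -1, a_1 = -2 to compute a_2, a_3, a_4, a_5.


Substitute y = sum_n a_n x^n into y'' + (const) y = 0.
y''(x) = sum_{n>=0} (n+2)(n+1) a_{n+2} x^n.
The ODE becomes sum_n [(n+2)(n+1) a_{n+2} - 3 a_n] x^n = 0.
Setting each coefficient to zero gives the recurrence:
  (n+2)(n+1) a_{n+2} - 3 a_n = 0,
  a_{n+2} = 3 / ((n+1)(n+2)) a_n.

Check with a_0 = -1, a_1 = -2 (apply the recurrence for n = 0, 1, 2, 3): a_0 = -1, a_1 = -2, a_2 = -3/2, a_3 = -1, a_4 = -3/8, a_5 = -3/20.

a_{n+2} = 3/((n+1)(n+2)) * a_n; check: a_0 = -1, a_1 = -2, a_2 = -3/2, a_3 = -1, a_4 = -3/8, a_5 = -3/20


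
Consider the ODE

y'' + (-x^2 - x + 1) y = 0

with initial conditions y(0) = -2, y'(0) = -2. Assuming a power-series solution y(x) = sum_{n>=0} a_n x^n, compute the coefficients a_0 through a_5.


Ansatz: y(x) = sum_{n>=0} a_n x^n, so y'(x) = sum_{n>=1} n a_n x^(n-1) and y''(x) = sum_{n>=2} n(n-1) a_n x^(n-2).
Substitute into P(x) y'' + Q(x) y' + R(x) y = 0 with P(x) = 1, Q(x) = 0, R(x) = -x^2 - x + 1, and match powers of x.
Initial conditions: a_0 = -2, a_1 = -2.
Setting the coefficient of each power of x to zero and solving order by order (substituting the coefficients already found):
  x^0: 2 a_2 + a_0 = 0  ->  2 a_2 = -a_0 = 2  ->  a_2 = 1
  x^1: 6 a_3 + a_1 - a_0 = 0  ->  6 a_3 = -a_1 + a_0 = 0  ->  a_3 = 0
  x^2: 12 a_4 + a_2 - a_1 - a_0 = 0  ->  12 a_4 = -a_2 + a_1 + a_0 = -5  ->  a_4 = -5/12
  x^3: 20 a_5 + a_3 - a_2 - a_1 = 0  ->  20 a_5 = -a_3 + a_2 + a_1 = -1  ->  a_5 = -1/20
Truncated series: y(x) = -2 - 2 x + x^2 - (5/12) x^4 - (1/20) x^5 + O(x^6).

a_0 = -2; a_1 = -2; a_2 = 1; a_3 = 0; a_4 = -5/12; a_5 = -1/20


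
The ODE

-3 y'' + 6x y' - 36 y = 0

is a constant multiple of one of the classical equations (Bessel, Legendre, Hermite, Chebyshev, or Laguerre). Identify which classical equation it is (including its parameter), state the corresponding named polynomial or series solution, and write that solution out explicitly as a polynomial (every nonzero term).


All three coefficients share the factor -3; dividing through by -3 gives  y'' - 2x y' + 12 y = 0.
This matches the Hermite equation y'' - 2x y' + 2n y = 0 with 2n = 12, so n = 6; the polynomial solution is H_6(x).
With y = sum_k a_k x^k, matching x^k gives (k+2)(k+1) a_{k+2} = 2(k - n) a_k = 2(k - 6) a_k. The right side vanishes at k = 6, so the series with the parity of 6 terminates at degree 6.
Standard normalization: leading coefficient of H_n is 2^n, so a_6 = 2^6 = 64. Work downward with a_k = (k+1)(k+2) a_{k+2} / (2(k - n)):
  a_4 = (5)(6)(64) / (2(4 - 6)) = 1920/(-4) = -480
  a_2 = (3)(4)(-480) / (2(2 - 6)) = -5760/(-8) = 720
  a_0 = (1)(2)(720) / (2(0 - 6)) = 1440/(-12) = -120
Hence H_6(x) = 64 x^6 - 480 x^4 + 720 x^2 - 120.

H_6(x); series = 64 x^6 - 480 x^4 + 720 x^2 - 120


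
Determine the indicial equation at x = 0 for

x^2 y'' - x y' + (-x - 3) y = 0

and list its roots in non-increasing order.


Divide by x^2 to reach normal form y'' + P_1(x) y' + P_2(x) y = 0 with P_1(x) = -1/x and P_2(x) = -1/x - 3/x^2.
x = 0 is a singular point because the y'-coefficient -1/x has a pole at x = 0 and the y-coefficient -1/x - 3/x^2 has a pole at x = 0.
It is a regular singular point because x P_1(x) = p(x) = -1 and x^2 P_2(x) = q(x) = -x - 3 are polynomials, hence analytic at x = 0.
p(0) = -1,  q(0) = -3.
Indicial equation: r(r-1) + p(0) r + q(0) = 0, i.e. r^2 + (p(0) - 1) r + q(0) = 0, i.e. r^2 - 2 r - 3 = 0.
Discriminant: (-2)^2 - 4(-3) = 16, so r = (2 ± 4)/2.
Solving: r_1 = 3, r_2 = -1.

indicial: r^2 - 2 r - 3 = 0; roots r_1 = 3, r_2 = -1


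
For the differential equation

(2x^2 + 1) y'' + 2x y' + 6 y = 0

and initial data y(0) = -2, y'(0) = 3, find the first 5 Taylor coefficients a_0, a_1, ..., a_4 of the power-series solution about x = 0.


Ansatz: y(x) = sum_{n>=0} a_n x^n, so y'(x) = sum_{n>=1} n a_n x^(n-1) and y''(x) = sum_{n>=2} n(n-1) a_n x^(n-2).
Substitute into P(x) y'' + Q(x) y' + R(x) y = 0 with P(x) = 2x^2 + 1, Q(x) = 2x, R(x) = 6, and match powers of x.
Initial conditions: a_0 = -2, a_1 = 3.
Setting the coefficient of each power of x to zero and solving order by order (substituting the coefficients already found):
  x^0: 2 a_2 + 6 a_0 = 0  ->  2 a_2 = -6 a_0 = 12  ->  a_2 = 6
  x^1: 6 a_3 + 8 a_1 = 0  ->  6 a_3 = -8 a_1 = -24  ->  a_3 = -4
  x^2: 12 a_4 + 14 a_2 = 0  ->  12 a_4 = -14 a_2 = -84  ->  a_4 = -7
Truncated series: y(x) = -2 + 3 x + 6 x^2 - 4 x^3 - 7 x^4 + O(x^5).

a_0 = -2; a_1 = 3; a_2 = 6; a_3 = -4; a_4 = -7


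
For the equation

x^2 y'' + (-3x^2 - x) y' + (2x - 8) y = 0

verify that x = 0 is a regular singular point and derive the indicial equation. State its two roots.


Divide by x^2 to reach normal form y'' + P_1(x) y' + P_2(x) y = 0 with P_1(x) = -3 - 1/x and P_2(x) = 2/x - 8/x^2.
x = 0 is a singular point because the y'-coefficient -3 - 1/x has a pole at x = 0 and the y-coefficient 2/x - 8/x^2 has a pole at x = 0.
It is a regular singular point because x P_1(x) = p(x) = -3x - 1 and x^2 P_2(x) = q(x) = 2x - 8 are polynomials, hence analytic at x = 0.
p(0) = -1,  q(0) = -8.
Indicial equation: r(r-1) + p(0) r + q(0) = 0, i.e. r^2 + (p(0) - 1) r + q(0) = 0, i.e. r^2 - 2 r - 8 = 0.
Discriminant: (-2)^2 - 4(-8) = 36, so r = (2 ± 6)/2.
Solving: r_1 = 4, r_2 = -2.

indicial: r^2 - 2 r - 8 = 0; roots r_1 = 4, r_2 = -2
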